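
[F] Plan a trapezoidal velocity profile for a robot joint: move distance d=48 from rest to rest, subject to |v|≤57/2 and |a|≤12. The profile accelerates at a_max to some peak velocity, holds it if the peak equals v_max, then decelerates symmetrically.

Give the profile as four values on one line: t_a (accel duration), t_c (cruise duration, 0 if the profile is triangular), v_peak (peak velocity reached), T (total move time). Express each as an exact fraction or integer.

t_a=2 t_c=0 v_peak=24 T=4

v_max²/a_max = (57/2)²/12 = 1083/16
48 < 1083/16 so t_c = 0
v_peak = √(48·12) = √576 = 24
t_a = 24/12 = 2; t_c = 0
T = 2·2 = 4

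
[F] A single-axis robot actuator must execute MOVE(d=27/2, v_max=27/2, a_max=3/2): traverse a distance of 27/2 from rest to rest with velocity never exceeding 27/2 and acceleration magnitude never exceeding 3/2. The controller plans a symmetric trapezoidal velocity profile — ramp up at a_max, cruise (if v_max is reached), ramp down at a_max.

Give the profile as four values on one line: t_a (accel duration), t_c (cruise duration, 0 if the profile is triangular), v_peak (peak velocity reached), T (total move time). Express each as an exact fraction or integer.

v_max²/a_max = (27/2)²/(3/2) = 243/2
27/2 < 243/2 ⇒ no cruise
v_peak = √(27/2·3/2) = √(81/4) = 9/2
t_a = (9/2)/(3/2) = 3; t_c = 0
T = 2·3 = 6

t_a=3 t_c=0 v_peak=9/2 T=6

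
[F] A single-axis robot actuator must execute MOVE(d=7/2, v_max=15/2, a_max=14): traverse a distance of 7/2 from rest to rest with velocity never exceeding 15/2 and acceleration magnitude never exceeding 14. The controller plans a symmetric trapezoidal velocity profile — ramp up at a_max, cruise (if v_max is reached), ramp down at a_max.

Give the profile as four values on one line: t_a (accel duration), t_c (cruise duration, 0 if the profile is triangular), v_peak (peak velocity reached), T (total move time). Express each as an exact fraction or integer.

(v_max)²/a_max = (15/2)²/14 = 225/56
7/2 < 225/56 ⇒ no cruise
v_peak = √(7/2·14) = √49 = 7
t_a = 7/14 = 1/2; t_c = 0
T = 2·1/2 = 1

t_a=1/2 t_c=0 v_peak=7 T=1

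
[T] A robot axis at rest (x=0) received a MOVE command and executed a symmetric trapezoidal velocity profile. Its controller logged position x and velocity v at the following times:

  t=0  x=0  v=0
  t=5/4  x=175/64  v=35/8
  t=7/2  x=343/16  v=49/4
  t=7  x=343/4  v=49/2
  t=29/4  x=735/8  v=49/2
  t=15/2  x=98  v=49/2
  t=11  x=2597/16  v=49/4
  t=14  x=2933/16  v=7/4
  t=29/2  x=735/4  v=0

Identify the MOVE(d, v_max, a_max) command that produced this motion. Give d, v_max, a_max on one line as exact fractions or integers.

d=735/4 v_max=49/2 a_max=7/2

final state: t=29/2, x=735/4, v=0 → d = 735/4
a_max = (35/8−0)/(5/4−0) = 7/2
max v = 49/2 over t∈[7,15/2] → v_max = 49/2
check: 49/2·(7+1/2) = 735/4 ✓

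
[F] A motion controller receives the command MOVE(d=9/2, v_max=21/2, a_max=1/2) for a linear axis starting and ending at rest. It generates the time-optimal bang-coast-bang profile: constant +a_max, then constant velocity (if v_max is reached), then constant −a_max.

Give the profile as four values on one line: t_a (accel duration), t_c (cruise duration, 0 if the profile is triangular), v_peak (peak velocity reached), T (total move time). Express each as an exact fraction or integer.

t_a=3 t_c=0 v_peak=3/2 T=6

v_max²/a_max = (21/2)²/(1/2) = 441/2
9/2 < 441/2 so t_c = 0
v_peak = √(9/2·1/2) = √(9/4) = 3/2
t_a = (3/2)/(1/2) = 3; t_c = 0
T = 2·3 = 6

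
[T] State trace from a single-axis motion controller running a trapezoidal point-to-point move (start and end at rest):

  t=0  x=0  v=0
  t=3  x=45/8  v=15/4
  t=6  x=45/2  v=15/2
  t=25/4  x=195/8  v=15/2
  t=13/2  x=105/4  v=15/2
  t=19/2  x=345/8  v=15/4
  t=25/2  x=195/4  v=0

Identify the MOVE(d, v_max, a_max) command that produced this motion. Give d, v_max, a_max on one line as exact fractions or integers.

final state: t=25/2, x=195/4, v=0 → d = 195/4
a_max = (15/4−0)/(3−0) = 5/4
max v = 15/2 over t∈[6,13/2] → v_max = 15/2
check: 15/2·(6+1/2) = 195/4 ✓

d=195/4 v_max=15/2 a_max=5/4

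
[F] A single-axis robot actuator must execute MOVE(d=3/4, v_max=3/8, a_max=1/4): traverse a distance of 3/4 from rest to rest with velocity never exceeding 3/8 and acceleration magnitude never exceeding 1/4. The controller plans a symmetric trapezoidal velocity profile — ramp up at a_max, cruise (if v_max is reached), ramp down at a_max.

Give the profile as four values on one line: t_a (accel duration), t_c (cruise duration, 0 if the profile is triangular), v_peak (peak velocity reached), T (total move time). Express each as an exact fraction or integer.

t_a=3/2 t_c=1/2 v_peak=3/8 T=7/2

v_max²/a_max = (3/8)²/(1/4) = 9/16
3/4 ≥ 9/16 → trapezoidal
t_a = (3/8)/(1/4) = 3/2; v_peak = 3/8
d_cruise = 3/4 − 9/16 = 3/16; t_c = (3/16)/(3/8) = 1/2
T = 2·3/2 + 1/2 = 7/2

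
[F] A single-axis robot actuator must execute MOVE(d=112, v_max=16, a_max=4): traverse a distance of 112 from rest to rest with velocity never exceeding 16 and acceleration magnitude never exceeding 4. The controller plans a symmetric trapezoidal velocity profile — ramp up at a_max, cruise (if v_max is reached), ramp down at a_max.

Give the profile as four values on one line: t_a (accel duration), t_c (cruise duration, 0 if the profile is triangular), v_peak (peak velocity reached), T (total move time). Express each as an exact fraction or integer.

t_a=4 t_c=3 v_peak=16 T=11

(v_max)²/a_max = 16²/4 = 64
112 ≥ 64 → trapezoidal
t_a = 16/4 = 4; v_peak = 16
d_cruise = 112 − 64 = 48; t_c = 48/16 = 3
T = 2·4 + 3 = 11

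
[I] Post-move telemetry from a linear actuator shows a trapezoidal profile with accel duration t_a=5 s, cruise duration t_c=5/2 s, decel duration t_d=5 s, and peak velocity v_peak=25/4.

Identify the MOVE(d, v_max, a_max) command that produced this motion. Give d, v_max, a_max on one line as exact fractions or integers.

a_max = (25/4)/5 = 5/4
d_a = ½·25/4·5 = 125/8; d_c = 25/4·5/2 = 125/8
d = 2·125/8 + 125/8 = 375/8
t_c = 5/2 > 0 → v_max = v_peak = 25/4

d=375/8 v_max=25/4 a_max=5/4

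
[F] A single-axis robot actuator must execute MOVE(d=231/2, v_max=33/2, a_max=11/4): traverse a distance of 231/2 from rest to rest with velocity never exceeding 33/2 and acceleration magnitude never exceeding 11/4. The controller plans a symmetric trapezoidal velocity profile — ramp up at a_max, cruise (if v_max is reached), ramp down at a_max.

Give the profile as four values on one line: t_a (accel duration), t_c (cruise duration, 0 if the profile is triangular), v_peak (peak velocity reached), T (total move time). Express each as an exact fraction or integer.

vₘ²/aₘ = (33/2)²/(11/4) = 99
231/2 ≥ 99 → trapezoidal
t_a = (33/2)/(11/4) = 6; v_peak = 33/2
d_cruise = 231/2 − 99 = 33/2; t_c = (33/2)/(33/2) = 1
T = 2·6 + 1 = 13

t_a=6 t_c=1 v_peak=33/2 T=13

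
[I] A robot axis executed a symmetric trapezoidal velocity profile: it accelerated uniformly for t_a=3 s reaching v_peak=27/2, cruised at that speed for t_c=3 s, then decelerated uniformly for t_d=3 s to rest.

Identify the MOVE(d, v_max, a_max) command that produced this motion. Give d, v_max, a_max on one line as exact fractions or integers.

d=81 v_max=27/2 a_max=9/2

a_max = (27/2)/3 = 9/2
d_a = ½·27/2·3 = 81/4; d_c = 27/2·3 = 81/2
d = 2·81/4 + 81/2 = 81
t_c = 3 > 0 so v_max = 27/2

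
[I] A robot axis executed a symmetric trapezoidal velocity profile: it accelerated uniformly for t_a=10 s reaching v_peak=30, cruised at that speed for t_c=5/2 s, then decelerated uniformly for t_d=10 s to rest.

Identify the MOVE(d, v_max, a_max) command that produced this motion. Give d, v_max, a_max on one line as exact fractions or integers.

a_max = 30/10 = 3
d_a = ½·30·10 = 150; d_c = 30·5/2 = 75
d = 2·150 + 75 = 375
t_c = 5/2 > 0 so v_max = 30

d=375 v_max=30 a_max=3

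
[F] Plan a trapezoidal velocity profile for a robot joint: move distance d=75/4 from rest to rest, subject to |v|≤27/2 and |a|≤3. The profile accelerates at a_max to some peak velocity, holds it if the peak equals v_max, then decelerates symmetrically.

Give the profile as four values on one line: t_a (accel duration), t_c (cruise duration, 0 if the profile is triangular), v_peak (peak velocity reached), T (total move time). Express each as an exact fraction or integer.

t_a=5/2 t_c=0 v_peak=15/2 T=5

vₘ²/aₘ = (27/2)²/3 = 243/4
75/4 < 243/4 so t_c = 0
v_peak = √(75/4·3) = √(225/4) = 15/2
t_a = (15/2)/3 = 5/2; t_c = 0
T = 2·5/2 = 5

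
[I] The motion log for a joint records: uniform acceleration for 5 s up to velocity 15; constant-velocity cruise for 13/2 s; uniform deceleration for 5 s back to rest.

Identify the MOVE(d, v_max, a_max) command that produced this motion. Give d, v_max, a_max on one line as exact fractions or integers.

d=345/2 v_max=15 a_max=3

a_max = 15/5 = 3
d_a = ½·15·5 = 75/2; d_c = 15·13/2 = 195/2
d = 2·75/2 + 195/2 = 345/2
t_c = 13/2 > 0 → v_max = v_peak = 15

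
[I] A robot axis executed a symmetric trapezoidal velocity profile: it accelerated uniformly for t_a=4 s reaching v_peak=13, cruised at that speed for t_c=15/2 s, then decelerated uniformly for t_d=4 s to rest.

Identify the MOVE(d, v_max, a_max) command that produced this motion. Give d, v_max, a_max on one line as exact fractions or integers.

a_max = 13/4
d_a = ½·13·4 = 26; d_c = 13·15/2 = 195/2
d = 2·26 + 195/2 = 299/2
t_c = 15/2 > 0 so v_max = 13

d=299/2 v_max=13 a_max=13/4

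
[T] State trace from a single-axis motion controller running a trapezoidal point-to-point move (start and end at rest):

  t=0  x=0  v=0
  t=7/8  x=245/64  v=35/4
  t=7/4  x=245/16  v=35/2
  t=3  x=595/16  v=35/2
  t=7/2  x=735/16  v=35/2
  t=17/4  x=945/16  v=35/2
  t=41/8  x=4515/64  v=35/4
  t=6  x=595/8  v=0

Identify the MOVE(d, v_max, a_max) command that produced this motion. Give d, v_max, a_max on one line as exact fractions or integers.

d=595/8 v_max=35/2 a_max=10

final state: t=6, x=595/8, v=0 → d = 595/8
a_max = (35/4−0)/(7/8−0) = 10
max v = 35/2 over t∈[7/4,17/4] → v_max = 35/2
check: 35/2·(7/4+5/2) = 595/8 ✓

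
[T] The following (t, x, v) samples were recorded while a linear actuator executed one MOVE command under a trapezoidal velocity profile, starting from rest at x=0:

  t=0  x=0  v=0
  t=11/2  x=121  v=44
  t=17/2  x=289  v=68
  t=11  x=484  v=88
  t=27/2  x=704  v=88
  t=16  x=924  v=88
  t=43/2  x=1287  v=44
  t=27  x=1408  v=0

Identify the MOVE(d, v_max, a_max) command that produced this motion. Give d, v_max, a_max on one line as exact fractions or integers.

final state: t=27, x=1408, v=0 → d = 1408
a_max = (44−0)/(11/2−0) = 8
max v = 88 over t∈[11,16] → v_max = 88
check: 88·(11+5) = 1408 ✓

d=1408 v_max=88 a_max=8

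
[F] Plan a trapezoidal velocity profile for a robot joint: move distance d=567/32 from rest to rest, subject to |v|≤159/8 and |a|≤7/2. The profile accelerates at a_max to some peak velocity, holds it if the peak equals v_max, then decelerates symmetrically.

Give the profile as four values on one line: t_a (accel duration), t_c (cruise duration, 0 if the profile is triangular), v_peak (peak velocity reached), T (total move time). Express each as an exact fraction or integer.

t_a=9/4 t_c=0 v_peak=63/8 T=9/2

(v_max)²/a_max = (159/8)²/(7/2) = 25281/224
567/32 < 25281/224 → triangular
v_peak = √(567/32·7/2) = √(3969/64) = 63/8
t_a = (63/8)/(7/2) = 9/4; t_c = 0
T = 2·9/4 = 9/2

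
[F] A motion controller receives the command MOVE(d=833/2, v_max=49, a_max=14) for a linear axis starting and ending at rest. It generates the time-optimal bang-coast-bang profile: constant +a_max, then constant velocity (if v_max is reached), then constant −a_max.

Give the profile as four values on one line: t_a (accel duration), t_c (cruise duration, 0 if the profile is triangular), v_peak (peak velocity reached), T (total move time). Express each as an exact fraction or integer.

t_a=7/2 t_c=5 v_peak=49 T=12

(v_max)²/a_max = 49²/14 = 343/2
833/2 ≥ 343/2 so v_max reached
t_a = 49/14 = 7/2; v_peak = 49
d_cruise = 833/2 − 343/2 = 245; t_c = 245/49 = 5
T = 2·7/2 + 5 = 12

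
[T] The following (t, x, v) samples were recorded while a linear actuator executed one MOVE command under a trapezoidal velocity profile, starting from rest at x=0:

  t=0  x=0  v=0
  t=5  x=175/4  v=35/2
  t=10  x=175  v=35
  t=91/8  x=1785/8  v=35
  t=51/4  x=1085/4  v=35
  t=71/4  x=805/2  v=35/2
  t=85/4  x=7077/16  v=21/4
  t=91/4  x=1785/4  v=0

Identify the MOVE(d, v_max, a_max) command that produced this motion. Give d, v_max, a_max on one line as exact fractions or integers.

d=1785/4 v_max=35 a_max=7/2

final state: t=91/4, x=1785/4, v=0 → d = 1785/4
a_max = (35/2−0)/(5−0) = 7/2
max v = 35 over t∈[10,51/4] → v_max = 35
check: 35·(10+11/4) = 1785/4 ✓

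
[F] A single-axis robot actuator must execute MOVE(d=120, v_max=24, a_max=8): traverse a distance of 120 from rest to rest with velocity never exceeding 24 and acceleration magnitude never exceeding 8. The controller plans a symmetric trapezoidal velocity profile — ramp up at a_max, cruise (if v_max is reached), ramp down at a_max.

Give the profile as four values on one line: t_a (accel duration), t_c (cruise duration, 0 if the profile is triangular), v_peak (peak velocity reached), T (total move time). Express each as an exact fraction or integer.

(v_max)²/a_max = 24²/8 = 72
120 ≥ 72 ⇒ cruise phase
t_a = 24/8 = 3; v_peak = 24
d_cruise = 120 − 72 = 48; t_c = 48/24 = 2
T = 2·3 + 2 = 8

t_a=3 t_c=2 v_peak=24 T=8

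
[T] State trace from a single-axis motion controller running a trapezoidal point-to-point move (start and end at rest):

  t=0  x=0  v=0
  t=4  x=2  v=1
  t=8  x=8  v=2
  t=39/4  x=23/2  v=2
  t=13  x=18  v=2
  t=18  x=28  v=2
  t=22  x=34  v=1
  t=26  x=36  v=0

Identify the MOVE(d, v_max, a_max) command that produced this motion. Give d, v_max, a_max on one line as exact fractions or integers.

final state: t=26, x=36, v=0 → d = 36
a_max = (1−0)/(4−0) = 1/4
max v = 2 over t∈[8,18] → v_max = 2
check: 2·(8+10) = 36 ✓

d=36 v_max=2 a_max=1/4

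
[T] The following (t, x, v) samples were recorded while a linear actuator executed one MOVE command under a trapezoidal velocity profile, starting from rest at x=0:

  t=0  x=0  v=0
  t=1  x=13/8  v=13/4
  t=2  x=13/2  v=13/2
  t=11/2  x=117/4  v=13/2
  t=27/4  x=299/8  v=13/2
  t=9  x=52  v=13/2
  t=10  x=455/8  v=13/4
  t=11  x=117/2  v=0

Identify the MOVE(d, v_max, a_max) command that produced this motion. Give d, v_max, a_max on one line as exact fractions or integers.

d=117/2 v_max=13/2 a_max=13/4

final state: t=11, x=117/2, v=0 → d = 117/2
a_max = (13/4−0)/(1−0) = 13/4
max v = 13/2 over t∈[2,9] → v_max = 13/2
check: 13/2·(2+7) = 117/2 ✓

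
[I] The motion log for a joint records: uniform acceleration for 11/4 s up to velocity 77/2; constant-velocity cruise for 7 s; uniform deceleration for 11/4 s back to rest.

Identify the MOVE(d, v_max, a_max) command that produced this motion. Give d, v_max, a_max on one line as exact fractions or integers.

d=3003/8 v_max=77/2 a_max=14

a_max = (77/2)/(11/4) = 14
d_a = ½·77/2·11/4 = 847/16; d_c = 77/2·7 = 539/2
d = 2·847/16 + 539/2 = 3003/8
t_c = 7 > 0 → v_max = v_peak = 77/2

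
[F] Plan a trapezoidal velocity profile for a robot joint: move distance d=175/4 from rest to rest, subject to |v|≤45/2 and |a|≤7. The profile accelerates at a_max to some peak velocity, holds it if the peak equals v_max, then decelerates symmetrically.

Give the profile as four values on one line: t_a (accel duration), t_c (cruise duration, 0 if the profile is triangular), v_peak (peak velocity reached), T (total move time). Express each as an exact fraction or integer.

t_a=5/2 t_c=0 v_peak=35/2 T=5

vₘ²/aₘ = (45/2)²/7 = 2025/28
175/4 < 2025/28 ⇒ no cruise
v_peak = √(175/4·7) = √(1225/4) = 35/2
t_a = (35/2)/7 = 5/2; t_c = 0
T = 2·5/2 = 5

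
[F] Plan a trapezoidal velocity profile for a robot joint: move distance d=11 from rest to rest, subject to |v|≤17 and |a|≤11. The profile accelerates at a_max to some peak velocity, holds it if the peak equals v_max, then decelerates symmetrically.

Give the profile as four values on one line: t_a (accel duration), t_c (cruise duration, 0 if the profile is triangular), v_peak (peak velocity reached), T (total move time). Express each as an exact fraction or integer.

vₘ²/aₘ = 17²/11 = 289/11
11 < 289/11 → triangular
v_peak = √(11·11) = √121 = 11
t_a = 11/11 = 1; t_c = 0
T = 2·1 = 2

t_a=1 t_c=0 v_peak=11 T=2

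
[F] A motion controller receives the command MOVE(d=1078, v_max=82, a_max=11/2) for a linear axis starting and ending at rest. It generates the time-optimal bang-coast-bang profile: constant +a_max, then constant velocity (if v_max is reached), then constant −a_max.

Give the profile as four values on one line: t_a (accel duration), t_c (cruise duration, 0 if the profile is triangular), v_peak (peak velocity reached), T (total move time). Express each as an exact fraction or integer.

t_a=14 t_c=0 v_peak=77 T=28

vₘ²/aₘ = 82²/(11/2) = 13448/11
1078 < 13448/11 ⇒ no cruise
v_peak = √(1078·11/2) = √5929 = 77
t_a = 77/(11/2) = 14; t_c = 0
T = 2·14 = 28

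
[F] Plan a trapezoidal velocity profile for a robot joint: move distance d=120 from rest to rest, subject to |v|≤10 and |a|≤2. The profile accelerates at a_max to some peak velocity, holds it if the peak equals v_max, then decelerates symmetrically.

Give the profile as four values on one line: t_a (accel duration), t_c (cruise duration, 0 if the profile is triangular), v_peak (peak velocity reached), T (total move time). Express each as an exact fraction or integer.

t_a=5 t_c=7 v_peak=10 T=17

(v_max)²/a_max = 10²/2 = 50
120 ≥ 50 so v_max reached
t_a = 10/2 = 5; v_peak = 10
d_cruise = 120 − 50 = 70; t_c = 70/10 = 7
T = 2·5 + 7 = 17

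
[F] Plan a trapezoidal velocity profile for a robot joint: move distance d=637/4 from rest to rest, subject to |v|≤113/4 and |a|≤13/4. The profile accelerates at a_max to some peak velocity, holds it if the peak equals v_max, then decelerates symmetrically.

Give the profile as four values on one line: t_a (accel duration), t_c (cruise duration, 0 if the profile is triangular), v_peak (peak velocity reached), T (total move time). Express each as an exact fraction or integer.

t_a=7 t_c=0 v_peak=91/4 T=14

(v_max)²/a_max = (113/4)²/(13/4) = 12769/52
637/4 < 12769/52 ⇒ no cruise
v_peak = √(637/4·13/4) = √(8281/16) = 91/4
t_a = (91/4)/(13/4) = 7; t_c = 0
T = 2·7 = 14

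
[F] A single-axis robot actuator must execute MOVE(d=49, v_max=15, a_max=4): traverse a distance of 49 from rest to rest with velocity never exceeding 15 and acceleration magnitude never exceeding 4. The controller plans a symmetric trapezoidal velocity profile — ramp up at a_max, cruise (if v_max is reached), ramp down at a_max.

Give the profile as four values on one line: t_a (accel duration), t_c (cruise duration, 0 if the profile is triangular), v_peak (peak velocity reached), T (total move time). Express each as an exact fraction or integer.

t_a=7/2 t_c=0 v_peak=14 T=7

v_max²/a_max = 15²/4 = 225/4
49 < 225/4 ⇒ no cruise
v_peak = √(49·4) = √196 = 14
t_a = 14/4 = 7/2; t_c = 0
T = 2·7/2 = 7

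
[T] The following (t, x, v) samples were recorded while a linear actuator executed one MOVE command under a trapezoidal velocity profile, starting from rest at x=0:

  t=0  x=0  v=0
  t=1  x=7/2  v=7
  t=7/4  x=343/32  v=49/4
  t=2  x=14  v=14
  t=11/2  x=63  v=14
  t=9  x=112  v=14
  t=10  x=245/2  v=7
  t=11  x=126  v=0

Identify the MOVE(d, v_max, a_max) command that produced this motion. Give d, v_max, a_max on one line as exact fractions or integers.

d=126 v_max=14 a_max=7

final state: t=11, x=126, v=0 → d = 126
a_max = (7−0)/(1−0) = 7
max v = 14 over t∈[2,9] → v_max = 14
check: 14·(2+7) = 126 ✓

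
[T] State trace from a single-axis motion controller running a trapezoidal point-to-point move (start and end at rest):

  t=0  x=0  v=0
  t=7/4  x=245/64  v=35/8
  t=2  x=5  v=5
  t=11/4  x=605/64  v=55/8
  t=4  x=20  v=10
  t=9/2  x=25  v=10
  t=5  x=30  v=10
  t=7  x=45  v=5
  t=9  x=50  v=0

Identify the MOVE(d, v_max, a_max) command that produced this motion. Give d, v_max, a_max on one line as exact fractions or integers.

final state: t=9, x=50, v=0 → d = 50
a_max = (35/8−0)/(7/4−0) = 5/2
max v = 10 over t∈[4,5] → v_max = 10
check: 10·(4+1) = 50 ✓

d=50 v_max=10 a_max=5/2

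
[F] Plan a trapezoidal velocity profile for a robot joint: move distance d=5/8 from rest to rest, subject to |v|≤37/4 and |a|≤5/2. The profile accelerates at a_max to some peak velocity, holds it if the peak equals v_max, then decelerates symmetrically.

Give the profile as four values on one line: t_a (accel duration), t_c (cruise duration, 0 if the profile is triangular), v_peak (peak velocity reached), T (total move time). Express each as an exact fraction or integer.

(v_max)²/a_max = (37/4)²/(5/2) = 1369/40
5/8 < 1369/40 → triangular
v_peak = √(5/8·5/2) = √(25/16) = 5/4
t_a = (5/4)/(5/2) = 1/2; t_c = 0
T = 2·1/2 = 1

t_a=1/2 t_c=0 v_peak=5/4 T=1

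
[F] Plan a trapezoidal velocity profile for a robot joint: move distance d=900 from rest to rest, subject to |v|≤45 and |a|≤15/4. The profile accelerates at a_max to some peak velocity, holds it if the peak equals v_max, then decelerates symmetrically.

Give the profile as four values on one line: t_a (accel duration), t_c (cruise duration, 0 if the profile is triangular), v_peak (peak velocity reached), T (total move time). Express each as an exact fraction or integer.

t_a=12 t_c=8 v_peak=45 T=32

vₘ²/aₘ = 45²/(15/4) = 540
900 ≥ 540 so v_max reached
t_a = 45/(15/4) = 12; v_peak = 45
d_cruise = 900 − 540 = 360; t_c = 360/45 = 8
T = 2·12 + 8 = 32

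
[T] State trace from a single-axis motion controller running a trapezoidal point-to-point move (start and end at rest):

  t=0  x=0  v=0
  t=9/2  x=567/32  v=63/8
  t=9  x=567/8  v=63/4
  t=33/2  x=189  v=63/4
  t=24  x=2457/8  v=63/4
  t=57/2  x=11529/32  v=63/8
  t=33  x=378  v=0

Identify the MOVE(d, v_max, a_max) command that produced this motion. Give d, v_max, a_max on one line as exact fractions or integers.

final state: t=33, x=378, v=0 → d = 378
a_max = (63/8−0)/(9/2−0) = 7/4
max v = 63/4 over t∈[9,24] → v_max = 63/4
check: 63/4·(9+15) = 378 ✓

d=378 v_max=63/4 a_max=7/4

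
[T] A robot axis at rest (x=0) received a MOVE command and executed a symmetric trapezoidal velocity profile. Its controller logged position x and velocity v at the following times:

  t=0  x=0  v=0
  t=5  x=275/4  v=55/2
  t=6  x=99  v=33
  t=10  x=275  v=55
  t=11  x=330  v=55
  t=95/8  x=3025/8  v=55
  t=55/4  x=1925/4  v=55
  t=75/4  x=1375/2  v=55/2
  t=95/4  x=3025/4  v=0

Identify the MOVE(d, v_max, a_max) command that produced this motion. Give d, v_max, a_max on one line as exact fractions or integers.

final state: t=95/4, x=3025/4, v=0 → d = 3025/4
a_max = (55/2−0)/(5−0) = 11/2
max v = 55 over t∈[10,55/4] → v_max = 55
check: 55·(10+15/4) = 3025/4 ✓

d=3025/4 v_max=55 a_max=11/2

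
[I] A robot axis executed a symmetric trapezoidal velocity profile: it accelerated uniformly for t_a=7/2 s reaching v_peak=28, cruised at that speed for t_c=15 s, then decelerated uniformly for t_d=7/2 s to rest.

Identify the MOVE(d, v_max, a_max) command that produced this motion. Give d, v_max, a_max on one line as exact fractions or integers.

a_max = 28/(7/2) = 8
d_a = ½·28·7/2 = 49; d_c = 28·15 = 420
d = 2·49 + 420 = 518
t_c = 15 > 0 so v_max = 28

d=518 v_max=28 a_max=8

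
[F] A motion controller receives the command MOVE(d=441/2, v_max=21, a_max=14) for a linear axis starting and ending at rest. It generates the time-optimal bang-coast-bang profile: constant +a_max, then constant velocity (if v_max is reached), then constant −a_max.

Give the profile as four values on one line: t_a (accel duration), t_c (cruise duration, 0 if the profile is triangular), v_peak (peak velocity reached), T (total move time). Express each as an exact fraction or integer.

t_a=3/2 t_c=9 v_peak=21 T=12

(v_max)²/a_max = 21²/14 = 63/2
441/2 ≥ 63/2 so v_max reached
t_a = 21/14 = 3/2; v_peak = 21
d_cruise = 441/2 − 63/2 = 189; t_c = 189/21 = 9
T = 2·3/2 + 9 = 12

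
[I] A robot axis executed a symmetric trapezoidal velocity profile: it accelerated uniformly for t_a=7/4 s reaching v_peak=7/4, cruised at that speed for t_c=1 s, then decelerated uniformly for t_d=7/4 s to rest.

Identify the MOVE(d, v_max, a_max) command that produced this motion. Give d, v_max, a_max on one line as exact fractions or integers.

d=77/16 v_max=7/4 a_max=1

a_max = (7/4)/(7/4) = 1
d_a = ½·7/4·7/4 = 49/32; d_c = 7/4·1 = 7/4
d = 2·49/32 + 7/4 = 77/16
t_c = 1 > 0 so v_max = 7/4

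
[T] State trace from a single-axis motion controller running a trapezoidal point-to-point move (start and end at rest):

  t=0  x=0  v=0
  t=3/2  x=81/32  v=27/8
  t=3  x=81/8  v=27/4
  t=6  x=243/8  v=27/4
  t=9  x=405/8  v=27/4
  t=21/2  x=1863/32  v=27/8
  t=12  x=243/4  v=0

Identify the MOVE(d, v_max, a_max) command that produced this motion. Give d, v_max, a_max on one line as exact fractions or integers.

d=243/4 v_max=27/4 a_max=9/4

final state: t=12, x=243/4, v=0 → d = 243/4
a_max = (27/8−0)/(3/2−0) = 9/4
max v = 27/4 over t∈[3,9] → v_max = 27/4
check: 27/4·(3+6) = 243/4 ✓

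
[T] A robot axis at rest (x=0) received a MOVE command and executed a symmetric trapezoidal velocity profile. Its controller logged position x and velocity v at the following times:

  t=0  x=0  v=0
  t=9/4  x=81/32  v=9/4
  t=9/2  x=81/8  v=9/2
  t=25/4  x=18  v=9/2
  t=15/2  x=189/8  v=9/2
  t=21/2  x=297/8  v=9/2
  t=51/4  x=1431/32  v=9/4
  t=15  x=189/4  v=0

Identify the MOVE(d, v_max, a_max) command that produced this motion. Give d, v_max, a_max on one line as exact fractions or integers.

d=189/4 v_max=9/2 a_max=1

final state: t=15, x=189/4, v=0 → d = 189/4
a_max = (9/4−0)/(9/4−0) = 1
max v = 9/2 over t∈[9/2,21/2] → v_max = 9/2
check: 9/2·(9/2+6) = 189/4 ✓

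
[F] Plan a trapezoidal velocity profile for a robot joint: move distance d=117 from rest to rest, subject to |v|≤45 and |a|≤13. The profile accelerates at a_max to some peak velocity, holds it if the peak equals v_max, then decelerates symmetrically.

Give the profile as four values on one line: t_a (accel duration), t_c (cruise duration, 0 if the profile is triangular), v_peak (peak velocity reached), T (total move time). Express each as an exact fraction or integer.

v_max²/a_max = 45²/13 = 2025/13
117 < 2025/13 → triangular
v_peak = √(117·13) = √1521 = 39
t_a = 39/13 = 3; t_c = 0
T = 2·3 = 6

t_a=3 t_c=0 v_peak=39 T=6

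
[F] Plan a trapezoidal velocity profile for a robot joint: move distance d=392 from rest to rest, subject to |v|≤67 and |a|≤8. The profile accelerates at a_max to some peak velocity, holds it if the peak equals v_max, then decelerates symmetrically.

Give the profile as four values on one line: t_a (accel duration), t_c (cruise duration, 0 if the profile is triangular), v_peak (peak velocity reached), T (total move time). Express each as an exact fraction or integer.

t_a=7 t_c=0 v_peak=56 T=14

vₘ²/aₘ = 67²/8 = 4489/8
392 < 4489/8 so t_c = 0
v_peak = √(392·8) = √3136 = 56
t_a = 56/8 = 7; t_c = 0
T = 2·7 = 14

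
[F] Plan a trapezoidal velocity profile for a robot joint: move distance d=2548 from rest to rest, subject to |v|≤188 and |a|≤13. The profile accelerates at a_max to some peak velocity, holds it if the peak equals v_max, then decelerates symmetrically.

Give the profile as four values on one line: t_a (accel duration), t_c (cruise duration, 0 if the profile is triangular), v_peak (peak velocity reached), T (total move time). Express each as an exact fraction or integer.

t_a=14 t_c=0 v_peak=182 T=28

v_max²/a_max = 188²/13 = 35344/13
2548 < 35344/13 ⇒ no cruise
v_peak = √(2548·13) = √33124 = 182
t_a = 182/13 = 14; t_c = 0
T = 2·14 = 28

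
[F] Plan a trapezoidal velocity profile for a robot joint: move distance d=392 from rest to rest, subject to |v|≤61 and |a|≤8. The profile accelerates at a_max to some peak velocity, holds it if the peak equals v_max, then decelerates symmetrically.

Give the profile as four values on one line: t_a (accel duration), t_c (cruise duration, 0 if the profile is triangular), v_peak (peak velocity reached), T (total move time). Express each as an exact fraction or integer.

(v_max)²/a_max = 61²/8 = 3721/8
392 < 3721/8 ⇒ no cruise
v_peak = √(392·8) = √3136 = 56
t_a = 56/8 = 7; t_c = 0
T = 2·7 = 14

t_a=7 t_c=0 v_peak=56 T=14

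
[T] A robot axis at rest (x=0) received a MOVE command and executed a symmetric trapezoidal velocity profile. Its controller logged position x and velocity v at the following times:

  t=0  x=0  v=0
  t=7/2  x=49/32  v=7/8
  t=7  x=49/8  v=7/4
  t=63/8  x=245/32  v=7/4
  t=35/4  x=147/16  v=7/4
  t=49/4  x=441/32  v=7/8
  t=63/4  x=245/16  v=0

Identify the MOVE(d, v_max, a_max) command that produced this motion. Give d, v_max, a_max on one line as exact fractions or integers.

final state: t=63/4, x=245/16, v=0 → d = 245/16
a_max = (7/8−0)/(7/2−0) = 1/4
max v = 7/4 over t∈[7,35/4] → v_max = 7/4
check: 7/4·(7+7/4) = 245/16 ✓

d=245/16 v_max=7/4 a_max=1/4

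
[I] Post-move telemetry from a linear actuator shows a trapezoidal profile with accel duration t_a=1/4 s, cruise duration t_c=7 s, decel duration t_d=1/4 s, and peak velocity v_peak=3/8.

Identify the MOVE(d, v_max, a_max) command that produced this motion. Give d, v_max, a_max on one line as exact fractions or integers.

a_max = (3/8)/(1/4) = 3/2
d_a = ½·3/8·1/4 = 3/64; d_c = 3/8·7 = 21/8
d = 2·3/64 + 21/8 = 87/32
t_c = 7 > 0 so v_max = 3/8

d=87/32 v_max=3/8 a_max=3/2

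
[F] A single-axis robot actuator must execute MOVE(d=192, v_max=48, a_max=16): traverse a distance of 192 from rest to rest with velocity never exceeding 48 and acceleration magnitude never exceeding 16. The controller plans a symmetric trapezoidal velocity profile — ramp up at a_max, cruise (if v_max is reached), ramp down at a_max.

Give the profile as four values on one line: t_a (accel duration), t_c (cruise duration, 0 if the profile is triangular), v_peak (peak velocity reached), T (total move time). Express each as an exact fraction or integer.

t_a=3 t_c=1 v_peak=48 T=7

vₘ²/aₘ = 48²/16 = 144
192 ≥ 144 ⇒ cruise phase
t_a = 48/16 = 3; v_peak = 48
d_cruise = 192 − 144 = 48; t_c = 48/48 = 1
T = 2·3 + 1 = 7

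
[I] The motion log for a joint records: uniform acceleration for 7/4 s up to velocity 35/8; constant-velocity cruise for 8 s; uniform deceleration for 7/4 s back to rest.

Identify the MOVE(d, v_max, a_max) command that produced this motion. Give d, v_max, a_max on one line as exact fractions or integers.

a_max = (35/8)/(7/4) = 5/2
d_a = ½·35/8·7/4 = 245/64; d_c = 35/8·8 = 35
d = 2·245/64 + 35 = 1365/32
t_c = 8 > 0 so v_max = 35/8

d=1365/32 v_max=35/8 a_max=5/2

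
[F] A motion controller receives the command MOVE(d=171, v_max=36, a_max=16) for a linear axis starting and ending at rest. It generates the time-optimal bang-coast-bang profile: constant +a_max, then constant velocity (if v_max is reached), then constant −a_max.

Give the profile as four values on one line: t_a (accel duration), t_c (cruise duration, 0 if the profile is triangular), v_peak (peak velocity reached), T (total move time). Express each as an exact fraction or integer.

t_a=9/4 t_c=5/2 v_peak=36 T=7

v_max²/a_max = 36²/16 = 81
171 ≥ 81 so v_max reached
t_a = 36/16 = 9/4; v_peak = 36
d_cruise = 171 − 81 = 90; t_c = 90/36 = 5/2
T = 2·9/4 + 5/2 = 7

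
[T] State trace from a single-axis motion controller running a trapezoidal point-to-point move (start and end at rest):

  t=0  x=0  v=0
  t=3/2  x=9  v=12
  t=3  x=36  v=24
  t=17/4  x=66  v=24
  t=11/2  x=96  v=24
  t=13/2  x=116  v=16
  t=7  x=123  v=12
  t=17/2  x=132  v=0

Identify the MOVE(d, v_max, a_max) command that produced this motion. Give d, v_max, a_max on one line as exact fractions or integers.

d=132 v_max=24 a_max=8

final state: t=17/2, x=132, v=0 → d = 132
a_max = (12−0)/(3/2−0) = 8
max v = 24 over t∈[3,11/2] → v_max = 24
check: 24·(3+5/2) = 132 ✓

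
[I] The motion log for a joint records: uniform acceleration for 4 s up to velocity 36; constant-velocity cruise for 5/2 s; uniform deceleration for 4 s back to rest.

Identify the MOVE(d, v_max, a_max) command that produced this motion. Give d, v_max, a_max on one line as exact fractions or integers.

d=234 v_max=36 a_max=9

a_max = 36/4 = 9
d_a = ½·36·4 = 72; d_c = 36·5/2 = 90
d = 2·72 + 90 = 234
t_c = 5/2 > 0 ⇒ limit active, v_max = 36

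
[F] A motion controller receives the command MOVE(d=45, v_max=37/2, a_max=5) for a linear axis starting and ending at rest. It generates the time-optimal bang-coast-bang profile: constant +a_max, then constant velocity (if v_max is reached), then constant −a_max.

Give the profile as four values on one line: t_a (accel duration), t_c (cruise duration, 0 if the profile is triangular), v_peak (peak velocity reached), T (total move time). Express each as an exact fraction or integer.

t_a=3 t_c=0 v_peak=15 T=6

vₘ²/aₘ = (37/2)²/5 = 1369/20
45 < 1369/20 → triangular
v_peak = √(45·5) = √225 = 15
t_a = 15/5 = 3; t_c = 0
T = 2·3 = 6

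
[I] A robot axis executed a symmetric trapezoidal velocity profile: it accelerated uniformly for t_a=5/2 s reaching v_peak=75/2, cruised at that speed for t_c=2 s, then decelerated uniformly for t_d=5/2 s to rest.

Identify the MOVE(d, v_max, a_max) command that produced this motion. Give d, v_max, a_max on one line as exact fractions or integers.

d=675/4 v_max=75/2 a_max=15

a_max = (75/2)/(5/2) = 15
d_a = ½·75/2·5/2 = 375/8; d_c = 75/2·2 = 75
d = 2·375/8 + 75 = 675/4
t_c = 2 > 0 so v_max = 75/2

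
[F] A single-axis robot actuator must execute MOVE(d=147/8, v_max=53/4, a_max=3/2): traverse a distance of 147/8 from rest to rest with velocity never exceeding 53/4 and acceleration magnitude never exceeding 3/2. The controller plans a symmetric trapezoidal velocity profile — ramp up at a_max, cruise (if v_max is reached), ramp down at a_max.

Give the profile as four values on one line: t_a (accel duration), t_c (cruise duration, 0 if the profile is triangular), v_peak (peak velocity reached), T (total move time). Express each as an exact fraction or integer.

t_a=7/2 t_c=0 v_peak=21/4 T=7

(v_max)²/a_max = (53/4)²/(3/2) = 2809/24
147/8 < 2809/24 so t_c = 0
v_peak = √(147/8·3/2) = √(441/16) = 21/4
t_a = (21/4)/(3/2) = 7/2; t_c = 0
T = 2·7/2 = 7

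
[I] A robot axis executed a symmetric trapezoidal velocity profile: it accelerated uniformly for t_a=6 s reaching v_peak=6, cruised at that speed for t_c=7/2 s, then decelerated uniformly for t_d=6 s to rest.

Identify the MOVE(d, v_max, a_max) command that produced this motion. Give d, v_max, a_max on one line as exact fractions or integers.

d=57 v_max=6 a_max=1

a_max = 6/6 = 1
d_a = ½·6·6 = 18; d_c = 6·7/2 = 21
d = 2·18 + 21 = 57
t_c = 7/2 > 0 ⇒ limit active, v_max = 6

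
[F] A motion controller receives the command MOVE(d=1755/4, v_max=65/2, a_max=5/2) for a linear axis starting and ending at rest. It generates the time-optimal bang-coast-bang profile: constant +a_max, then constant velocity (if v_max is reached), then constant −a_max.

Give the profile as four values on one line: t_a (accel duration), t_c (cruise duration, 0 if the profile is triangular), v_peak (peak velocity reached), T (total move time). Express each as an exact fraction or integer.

(v_max)²/a_max = (65/2)²/(5/2) = 845/2
1755/4 ≥ 845/2 ⇒ cruise phase
t_a = (65/2)/(5/2) = 13; v_peak = 65/2
d_cruise = 1755/4 − 845/2 = 65/4; t_c = (65/4)/(65/2) = 1/2
T = 2·13 + 1/2 = 53/2

t_a=13 t_c=1/2 v_peak=65/2 T=53/2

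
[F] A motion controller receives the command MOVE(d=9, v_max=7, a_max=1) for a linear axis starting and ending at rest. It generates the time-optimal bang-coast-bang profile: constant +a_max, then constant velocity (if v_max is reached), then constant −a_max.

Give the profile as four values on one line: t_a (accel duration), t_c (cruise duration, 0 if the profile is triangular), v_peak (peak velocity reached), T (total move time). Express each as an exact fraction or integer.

t_a=3 t_c=0 v_peak=3 T=6

(v_max)²/a_max = 7²/1 = 49
9 < 49 so t_c = 0
v_peak = √(9·1) = √9 = 3
t_a = 3/1 = 3; t_c = 0
T = 2·3 = 6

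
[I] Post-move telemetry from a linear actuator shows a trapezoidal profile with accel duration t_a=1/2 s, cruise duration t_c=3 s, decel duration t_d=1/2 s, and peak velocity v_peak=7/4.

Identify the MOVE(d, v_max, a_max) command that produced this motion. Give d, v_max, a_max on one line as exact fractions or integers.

a_max = (7/4)/(1/2) = 7/2
d_a = ½·7/4·1/2 = 7/16; d_c = 7/4·3 = 21/4
d = 2·7/16 + 21/4 = 49/8
t_c = 3 > 0 → v_max = v_peak = 7/4

d=49/8 v_max=7/4 a_max=7/2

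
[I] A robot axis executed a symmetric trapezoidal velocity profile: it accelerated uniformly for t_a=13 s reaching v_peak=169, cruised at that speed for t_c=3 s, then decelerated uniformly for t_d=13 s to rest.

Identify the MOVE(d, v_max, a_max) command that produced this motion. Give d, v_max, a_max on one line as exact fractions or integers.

d=2704 v_max=169 a_max=13

a_max = 169/13 = 13
d_a = ½·169·13 = 2197/2; d_c = 169·3 = 507
d = 2·2197/2 + 507 = 2704
t_c = 3 > 0 so v_max = 169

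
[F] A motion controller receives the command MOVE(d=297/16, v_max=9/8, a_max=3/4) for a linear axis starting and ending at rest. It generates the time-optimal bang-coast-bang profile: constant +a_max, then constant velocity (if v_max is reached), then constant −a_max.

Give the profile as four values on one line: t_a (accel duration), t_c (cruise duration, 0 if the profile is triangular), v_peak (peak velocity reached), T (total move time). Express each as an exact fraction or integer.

t_a=3/2 t_c=15 v_peak=9/8 T=18

v_max²/a_max = (9/8)²/(3/4) = 27/16
297/16 ≥ 27/16 ⇒ cruise phase
t_a = (9/8)/(3/4) = 3/2; v_peak = 9/8
d_cruise = 297/16 − 27/16 = 135/8; t_c = (135/8)/(9/8) = 15
T = 2·3/2 + 15 = 18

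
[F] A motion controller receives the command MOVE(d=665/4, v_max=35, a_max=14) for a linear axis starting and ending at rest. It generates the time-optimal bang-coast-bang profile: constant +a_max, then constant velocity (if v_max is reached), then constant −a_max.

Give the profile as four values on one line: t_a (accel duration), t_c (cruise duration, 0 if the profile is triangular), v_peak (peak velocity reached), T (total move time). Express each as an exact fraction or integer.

(v_max)²/a_max = 35²/14 = 175/2
665/4 ≥ 175/2 so v_max reached
t_a = 35/14 = 5/2; v_peak = 35
d_cruise = 665/4 − 175/2 = 315/4; t_c = (315/4)/35 = 9/4
T = 2·5/2 + 9/4 = 29/4

t_a=5/2 t_c=9/4 v_peak=35 T=29/4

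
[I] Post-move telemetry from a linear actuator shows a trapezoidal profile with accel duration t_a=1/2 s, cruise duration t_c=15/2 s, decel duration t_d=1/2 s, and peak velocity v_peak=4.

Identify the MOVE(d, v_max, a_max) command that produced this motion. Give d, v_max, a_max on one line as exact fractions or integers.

a_max = 4/(1/2) = 8
d_a = ½·4·1/2 = 1; d_c = 4·15/2 = 30
d = 2·1 + 30 = 32
t_c = 15/2 > 0 so v_max = 4

d=32 v_max=4 a_max=8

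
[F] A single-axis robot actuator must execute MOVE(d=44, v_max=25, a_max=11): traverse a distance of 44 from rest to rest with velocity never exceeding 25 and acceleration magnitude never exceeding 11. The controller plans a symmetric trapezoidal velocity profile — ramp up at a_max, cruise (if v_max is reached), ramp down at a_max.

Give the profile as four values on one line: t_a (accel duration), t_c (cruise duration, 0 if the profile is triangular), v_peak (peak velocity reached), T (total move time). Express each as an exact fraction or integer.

t_a=2 t_c=0 v_peak=22 T=4

v_max²/a_max = 25²/11 = 625/11
44 < 625/11 ⇒ no cruise
v_peak = √(44·11) = √484 = 22
t_a = 22/11 = 2; t_c = 0
T = 2·2 = 4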